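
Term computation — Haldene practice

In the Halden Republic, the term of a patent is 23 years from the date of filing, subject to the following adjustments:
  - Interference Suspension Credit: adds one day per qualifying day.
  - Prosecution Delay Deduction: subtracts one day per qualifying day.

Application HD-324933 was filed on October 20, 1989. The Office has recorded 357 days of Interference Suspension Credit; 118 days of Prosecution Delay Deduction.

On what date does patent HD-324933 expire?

Base term: filing date + 23 years → 20 October 2012.
Interference Suspension Credit: +357 days → 12 October 2013.
Prosecution Delay Deduction: −118 days → 16 June 2013.

June 16, 2013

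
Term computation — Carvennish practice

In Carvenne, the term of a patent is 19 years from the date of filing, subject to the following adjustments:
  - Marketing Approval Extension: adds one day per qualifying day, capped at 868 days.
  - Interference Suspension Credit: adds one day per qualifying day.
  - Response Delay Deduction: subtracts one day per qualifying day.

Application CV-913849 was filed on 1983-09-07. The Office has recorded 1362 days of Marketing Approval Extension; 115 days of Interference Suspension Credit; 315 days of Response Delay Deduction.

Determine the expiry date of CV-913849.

2004-07-06

Base term: filing date + 19 years → 7 September 2002.
Marketing Approval Extension: 1362 days claimed exceeds the 868-day cap, so +868 days → 22 January 2005.
Interference Suspension Credit: +115 days → 17 May 2005.
Response Delay Deduction: −315 days → 6 July 2004.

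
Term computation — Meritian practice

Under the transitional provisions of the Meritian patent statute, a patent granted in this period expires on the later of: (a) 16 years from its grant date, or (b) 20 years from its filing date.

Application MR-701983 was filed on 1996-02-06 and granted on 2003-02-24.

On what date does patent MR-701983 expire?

(a) grant + 16 years → 24 February 2019.
(b) filing + 20 years → 6 February 2016.
Later of the two: 24 February 2019.

February 24, 2019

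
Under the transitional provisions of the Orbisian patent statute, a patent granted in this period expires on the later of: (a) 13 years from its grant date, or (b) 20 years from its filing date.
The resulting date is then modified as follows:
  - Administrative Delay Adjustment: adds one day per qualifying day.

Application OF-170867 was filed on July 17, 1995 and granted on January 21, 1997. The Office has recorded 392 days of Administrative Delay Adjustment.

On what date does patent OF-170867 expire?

(a) grant + 13 years → 21 January 2010.
(b) filing + 20 years → 17 July 2015.
Later of the two: 17 July 2015.
Administrative Delay Adjustment: +392 days → 12 August 2016.

2016-08-12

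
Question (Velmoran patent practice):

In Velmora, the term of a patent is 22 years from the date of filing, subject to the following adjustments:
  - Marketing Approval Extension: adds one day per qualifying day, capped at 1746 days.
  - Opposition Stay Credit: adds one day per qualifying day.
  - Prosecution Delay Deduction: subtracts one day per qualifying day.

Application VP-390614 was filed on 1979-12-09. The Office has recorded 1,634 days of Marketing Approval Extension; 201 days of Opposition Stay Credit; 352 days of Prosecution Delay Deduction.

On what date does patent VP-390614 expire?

2005-12-31

Base term: filing date + 22 years → 9 December 2001.
Marketing Approval Extension: 1634 days (within the 1746-day cap) → +1634 days → 31 May 2006.
Opposition Stay Credit: +201 days → 18 December 2006.
Prosecution Delay Deduction: −352 days → 31 December 2005.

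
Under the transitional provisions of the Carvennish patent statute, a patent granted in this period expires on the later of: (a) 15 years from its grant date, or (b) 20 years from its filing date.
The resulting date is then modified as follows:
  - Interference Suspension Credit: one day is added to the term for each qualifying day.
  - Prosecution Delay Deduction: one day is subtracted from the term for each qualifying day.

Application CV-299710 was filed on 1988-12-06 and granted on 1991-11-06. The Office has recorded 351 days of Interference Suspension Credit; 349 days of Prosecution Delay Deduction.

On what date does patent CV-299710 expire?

2008-12-08

(a) grant + 15 years → 6 November 2006.
(b) filing + 20 years → 6 December 2008.
Later of the two: 6 December 2008.
Interference Suspension Credit: +351 days → 22 November 2009.
Prosecution Delay Deduction: −349 days → 8 December 2008.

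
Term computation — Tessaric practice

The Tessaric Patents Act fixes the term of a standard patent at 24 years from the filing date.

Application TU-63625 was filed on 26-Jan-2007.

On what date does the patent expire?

2031-01-26

Filing date + 24 years → 26 January 2031.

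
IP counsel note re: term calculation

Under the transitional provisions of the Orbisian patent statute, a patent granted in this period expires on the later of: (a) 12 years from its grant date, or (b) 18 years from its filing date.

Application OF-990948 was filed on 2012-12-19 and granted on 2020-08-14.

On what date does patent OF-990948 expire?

2032-08-14

(a) grant + 12 years → 14 August 2032.
(b) filing + 18 years → 19 December 2030.
Later of the two: 14 August 2032.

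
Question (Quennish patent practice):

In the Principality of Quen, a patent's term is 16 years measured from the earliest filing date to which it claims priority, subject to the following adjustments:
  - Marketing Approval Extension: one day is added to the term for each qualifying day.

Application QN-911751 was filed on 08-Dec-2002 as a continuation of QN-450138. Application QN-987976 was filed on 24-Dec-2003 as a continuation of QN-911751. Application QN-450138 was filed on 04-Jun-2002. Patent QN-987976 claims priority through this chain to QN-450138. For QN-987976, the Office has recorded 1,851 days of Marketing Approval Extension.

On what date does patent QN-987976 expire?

June 29, 2023

Earliest priority filing: 4 June 2002.
Base term: 4 June 2002 + 16 years → 4 June 2018.
Marketing Approval Extension: +1851 days → 29 June 2023.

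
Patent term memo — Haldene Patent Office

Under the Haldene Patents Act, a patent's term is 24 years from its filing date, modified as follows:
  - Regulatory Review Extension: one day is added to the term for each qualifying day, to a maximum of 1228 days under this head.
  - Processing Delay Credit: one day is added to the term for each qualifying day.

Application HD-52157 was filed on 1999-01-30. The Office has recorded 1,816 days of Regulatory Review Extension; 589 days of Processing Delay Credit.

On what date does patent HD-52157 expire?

Base term: filing date + 24 years → 30 January 2023.
Regulatory Review Extension: 1816 days claimed exceeds the 1228-day cap, so +1228 days → 11 June 2026.
Processing Delay Credit: +589 days → 21 January 2028.

January 21, 2028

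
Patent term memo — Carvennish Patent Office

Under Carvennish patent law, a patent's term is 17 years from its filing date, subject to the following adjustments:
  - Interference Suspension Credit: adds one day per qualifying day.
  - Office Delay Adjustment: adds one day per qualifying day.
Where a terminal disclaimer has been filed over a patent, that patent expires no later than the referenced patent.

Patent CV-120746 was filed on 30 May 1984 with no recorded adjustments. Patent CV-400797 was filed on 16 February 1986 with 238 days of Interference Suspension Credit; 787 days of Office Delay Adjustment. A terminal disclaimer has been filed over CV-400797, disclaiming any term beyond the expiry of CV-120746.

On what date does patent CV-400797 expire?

2001-05-30

Natural term of CV-400797:
  Base: filing + 17 years → 16 February 2003.
  Interference Suspension Credit: +238 days → 12 October 2003.
  Office Delay Adjustment: +787 days → 7 December 2005.
Expiry of referenced patent CV-120746:
  Base: filing + 17 years → 30 May 2001.
Terminal disclaimer: CV-400797 expires on the earlier of 7 December 2005 and 30 May 2001.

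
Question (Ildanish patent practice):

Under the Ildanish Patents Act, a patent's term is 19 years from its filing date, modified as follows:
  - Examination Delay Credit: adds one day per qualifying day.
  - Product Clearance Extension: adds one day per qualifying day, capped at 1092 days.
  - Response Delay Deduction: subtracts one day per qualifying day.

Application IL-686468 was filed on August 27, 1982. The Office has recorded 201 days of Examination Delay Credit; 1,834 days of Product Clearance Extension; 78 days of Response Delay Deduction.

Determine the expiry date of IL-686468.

Base term: filing date + 19 years → 27 August 2001.
Examination Delay Credit: +201 days → 16 March 2002.
Product Clearance Extension: 1834 days claimed exceeds the 1092-day cap, so +1092 days → 12 March 2005.
Response Delay Deduction: −78 days → 24 December 2004.

December 24, 2004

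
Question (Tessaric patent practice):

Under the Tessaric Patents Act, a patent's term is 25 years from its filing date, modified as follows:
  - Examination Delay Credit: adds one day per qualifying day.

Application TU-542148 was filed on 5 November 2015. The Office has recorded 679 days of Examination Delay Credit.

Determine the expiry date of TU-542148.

2042-09-15

Base term: filing date + 25 years → 5 November 2040.
Examination Delay Credit: +679 days → 15 September 2042.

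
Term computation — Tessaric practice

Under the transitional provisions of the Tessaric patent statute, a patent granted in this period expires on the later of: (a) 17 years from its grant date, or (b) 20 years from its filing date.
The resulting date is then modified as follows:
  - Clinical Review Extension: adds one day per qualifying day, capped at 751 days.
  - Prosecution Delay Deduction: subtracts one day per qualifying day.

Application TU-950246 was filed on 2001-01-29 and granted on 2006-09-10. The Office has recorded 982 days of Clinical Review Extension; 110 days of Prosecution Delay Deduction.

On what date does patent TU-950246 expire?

2025-06-12

(a) grant + 17 years → 10 September 2023.
(b) filing + 20 years → 29 January 2021.
Later of the two: 10 September 2023.
Clinical Review Extension: 982 days claimed exceeds the 751-day cap, so +751 days → 30 September 2025.
Prosecution Delay Deduction: −110 days → 12 June 2025.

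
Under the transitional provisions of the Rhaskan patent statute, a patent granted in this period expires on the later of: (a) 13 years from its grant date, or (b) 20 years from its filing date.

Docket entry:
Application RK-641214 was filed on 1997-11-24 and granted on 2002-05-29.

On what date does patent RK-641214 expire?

(a) grant + 13 years → 29 May 2015.
(b) filing + 20 years → 24 November 2017.
Later of the two: 24 November 2017.

2017-11-24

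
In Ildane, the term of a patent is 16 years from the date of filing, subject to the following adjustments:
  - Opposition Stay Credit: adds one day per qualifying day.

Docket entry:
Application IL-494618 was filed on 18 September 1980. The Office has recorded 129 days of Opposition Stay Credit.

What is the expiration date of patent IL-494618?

1997-01-25

Base term: filing date + 16 years → 18 September 1996.
Opposition Stay Credit: +129 days → 25 January 1997.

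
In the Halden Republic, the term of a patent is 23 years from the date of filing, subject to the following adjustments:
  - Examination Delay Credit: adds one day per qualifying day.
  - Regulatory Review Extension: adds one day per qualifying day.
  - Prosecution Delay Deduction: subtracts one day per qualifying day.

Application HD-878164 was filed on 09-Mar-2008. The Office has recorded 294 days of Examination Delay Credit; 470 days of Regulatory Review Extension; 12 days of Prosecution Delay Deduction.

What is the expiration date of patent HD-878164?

Base term: filing date + 23 years → 9 March 2031.
Examination Delay Credit: +294 days → 28 December 2031.
Regulatory Review Extension: +470 days → 11 April 2033.
Prosecution Delay Deduction: −12 days → 30 March 2033.

March 30, 2033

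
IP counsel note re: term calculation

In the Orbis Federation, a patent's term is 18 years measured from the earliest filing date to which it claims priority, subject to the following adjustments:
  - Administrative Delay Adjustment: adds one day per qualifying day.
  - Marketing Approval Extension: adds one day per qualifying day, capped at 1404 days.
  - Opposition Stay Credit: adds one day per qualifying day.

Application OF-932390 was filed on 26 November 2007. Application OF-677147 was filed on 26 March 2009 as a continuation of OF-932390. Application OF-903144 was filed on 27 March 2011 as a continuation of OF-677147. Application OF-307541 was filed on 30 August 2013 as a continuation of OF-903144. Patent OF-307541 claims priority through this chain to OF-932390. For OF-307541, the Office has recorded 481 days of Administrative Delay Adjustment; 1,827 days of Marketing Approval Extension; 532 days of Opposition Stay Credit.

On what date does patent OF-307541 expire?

Earliest priority filing: 26 November 2007.
Base term: 26 November 2007 + 18 years → 26 November 2025.
Administrative Delay Adjustment: +481 days → 22 March 2027.
Marketing Approval Extension: 1827 days claimed exceeds the 1404-day cap, so +1404 days → 24 January 2031.
Opposition Stay Credit: +532 days → 9 July 2032.

July 9, 2032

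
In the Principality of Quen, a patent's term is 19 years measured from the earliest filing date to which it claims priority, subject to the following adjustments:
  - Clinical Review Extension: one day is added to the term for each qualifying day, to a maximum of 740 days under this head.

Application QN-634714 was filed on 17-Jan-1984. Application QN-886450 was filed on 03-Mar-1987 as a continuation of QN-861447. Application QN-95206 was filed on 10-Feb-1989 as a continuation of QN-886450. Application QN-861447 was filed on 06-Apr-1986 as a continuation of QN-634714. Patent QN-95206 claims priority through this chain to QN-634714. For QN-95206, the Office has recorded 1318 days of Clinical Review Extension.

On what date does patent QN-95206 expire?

Earliest priority filing: 17 January 1984.
Base term: 17 January 1984 + 19 years → 17 January 2003.
Clinical Review Extension: 1318 days claimed exceeds the 740-day cap, so +740 days → 26 January 2005.

2005-01-26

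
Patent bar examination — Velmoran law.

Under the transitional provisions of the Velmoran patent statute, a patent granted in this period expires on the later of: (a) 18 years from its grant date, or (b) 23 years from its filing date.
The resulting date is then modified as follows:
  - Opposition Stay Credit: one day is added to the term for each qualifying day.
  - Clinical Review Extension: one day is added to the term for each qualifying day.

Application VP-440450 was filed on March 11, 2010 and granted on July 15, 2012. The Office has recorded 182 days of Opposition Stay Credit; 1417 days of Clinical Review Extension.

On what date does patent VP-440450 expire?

(a) grant + 18 years → 15 July 2030.
(b) filing + 23 years → 11 March 2033.
Later of the two: 11 March 2033.
Opposition Stay Credit: +182 days → 9 September 2033.
Clinical Review Extension: +1417 days → 27 July 2037.

July 27, 2037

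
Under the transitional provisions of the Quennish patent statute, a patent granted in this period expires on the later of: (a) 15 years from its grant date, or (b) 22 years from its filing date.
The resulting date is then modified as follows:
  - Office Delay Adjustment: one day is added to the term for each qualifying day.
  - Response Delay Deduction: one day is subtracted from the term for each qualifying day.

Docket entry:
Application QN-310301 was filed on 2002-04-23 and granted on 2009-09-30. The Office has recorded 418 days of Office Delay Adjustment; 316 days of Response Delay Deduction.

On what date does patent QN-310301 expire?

(a) grant + 15 years → 30 September 2024.
(b) filing + 22 years → 23 April 2024.
Later of the two: 30 September 2024.
Office Delay Adjustment: +418 days → 22 November 2025.
Response Delay Deduction: −316 days → 10 January 2025.

January 10, 2025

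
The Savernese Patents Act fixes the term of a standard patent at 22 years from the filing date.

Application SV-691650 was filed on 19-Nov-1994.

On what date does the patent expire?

Filing date + 22 years → 19 November 2016.

2016-11-19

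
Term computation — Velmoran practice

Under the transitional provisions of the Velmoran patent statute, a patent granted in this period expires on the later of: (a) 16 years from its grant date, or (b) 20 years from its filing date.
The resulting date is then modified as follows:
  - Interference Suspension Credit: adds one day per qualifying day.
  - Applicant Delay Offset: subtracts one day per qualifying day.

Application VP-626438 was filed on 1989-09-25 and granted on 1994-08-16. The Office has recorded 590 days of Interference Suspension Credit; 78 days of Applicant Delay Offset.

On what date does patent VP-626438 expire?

(a) grant + 16 years → 16 August 2010.
(b) filing + 20 years → 25 September 2009.
Later of the two: 16 August 2010.
Interference Suspension Credit: +590 days → 28 March 2012.
Applicant Delay Offset: −78 days → 10 January 2012.

2012-01-10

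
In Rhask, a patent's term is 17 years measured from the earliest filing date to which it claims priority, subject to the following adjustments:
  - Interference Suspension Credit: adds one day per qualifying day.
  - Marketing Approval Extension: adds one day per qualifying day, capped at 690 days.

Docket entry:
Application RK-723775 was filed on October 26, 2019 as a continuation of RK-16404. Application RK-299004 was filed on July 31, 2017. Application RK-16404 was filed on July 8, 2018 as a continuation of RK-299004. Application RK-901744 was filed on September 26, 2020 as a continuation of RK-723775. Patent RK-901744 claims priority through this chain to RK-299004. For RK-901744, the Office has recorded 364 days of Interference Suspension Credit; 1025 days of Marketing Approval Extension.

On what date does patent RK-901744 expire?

June 19, 2037

Earliest priority filing: 31 July 2017.
Base term: 31 July 2017 + 17 years → 31 July 2034.
Interference Suspension Credit: +364 days → 30 July 2035.
Marketing Approval Extension: 1025 days claimed exceeds the 690-day cap, so +690 days → 19 June 2037.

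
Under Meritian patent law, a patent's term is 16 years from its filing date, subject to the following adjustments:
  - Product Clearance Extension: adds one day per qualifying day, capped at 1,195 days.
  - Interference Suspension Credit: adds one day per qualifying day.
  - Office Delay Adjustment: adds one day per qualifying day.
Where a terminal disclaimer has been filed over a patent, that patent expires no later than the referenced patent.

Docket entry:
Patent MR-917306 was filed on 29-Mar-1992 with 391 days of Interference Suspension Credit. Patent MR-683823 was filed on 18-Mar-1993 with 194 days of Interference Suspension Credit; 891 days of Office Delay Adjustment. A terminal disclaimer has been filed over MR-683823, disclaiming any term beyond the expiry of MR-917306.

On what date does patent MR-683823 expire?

Natural term of MR-683823:
  Base: filing + 16 years → 18 March 2009.
  Interference Suspension Credit: +194 days → 28 September 2009.
  Office Delay Adjustment: +891 days → 7 March 2012.
Expiry of referenced patent MR-917306:
  Base: filing + 16 years → 29 March 2008.
  Interference Suspension Credit: +391 days → 24 April 2009.
Terminal disclaimer: MR-683823 expires on the earlier of 7 March 2012 and 24 April 2009.

April 24, 2009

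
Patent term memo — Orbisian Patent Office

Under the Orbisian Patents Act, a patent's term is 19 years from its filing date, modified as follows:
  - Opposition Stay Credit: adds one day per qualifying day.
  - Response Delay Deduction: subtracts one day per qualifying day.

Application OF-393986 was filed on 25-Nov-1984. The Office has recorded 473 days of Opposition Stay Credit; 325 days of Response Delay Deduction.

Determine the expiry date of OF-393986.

Base term: filing date + 19 years → 25 November 2003.
Opposition Stay Credit: +473 days → 12 March 2005.
Response Delay Deduction: −325 days → 21 April 2004.

2004-04-21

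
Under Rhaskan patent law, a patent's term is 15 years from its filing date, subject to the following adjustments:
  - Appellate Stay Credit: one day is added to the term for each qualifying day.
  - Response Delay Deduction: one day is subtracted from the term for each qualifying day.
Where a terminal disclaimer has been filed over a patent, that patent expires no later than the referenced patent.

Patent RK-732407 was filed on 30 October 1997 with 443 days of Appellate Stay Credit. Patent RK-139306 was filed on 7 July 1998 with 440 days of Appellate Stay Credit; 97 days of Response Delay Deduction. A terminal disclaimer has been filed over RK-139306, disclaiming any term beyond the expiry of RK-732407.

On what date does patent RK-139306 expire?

Natural term of RK-139306:
  Base: filing + 15 years → 7 July 2013.
  Appellate Stay Credit: +440 days → 20 September 2014.
  Response Delay Deduction: −97 days → 15 June 2014.
Expiry of referenced patent RK-732407:
  Base: filing + 15 years → 30 October 2012.
  Appellate Stay Credit: +443 days → 16 January 2014.
Terminal disclaimer: RK-139306 expires on the earlier of 15 June 2014 and 16 January 2014.

January 16, 2014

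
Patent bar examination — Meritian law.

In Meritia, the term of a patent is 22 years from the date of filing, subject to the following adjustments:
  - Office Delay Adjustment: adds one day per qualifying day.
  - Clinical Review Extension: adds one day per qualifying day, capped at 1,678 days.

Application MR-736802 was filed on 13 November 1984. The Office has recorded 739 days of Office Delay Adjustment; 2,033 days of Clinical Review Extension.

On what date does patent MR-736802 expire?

June 26, 2013

Base term: filing date + 22 years → 13 November 2006.
Office Delay Adjustment: +739 days → 21 November 2008.
Clinical Review Extension: 2033 days claimed exceeds the 1678-day cap, so +1678 days → 26 June 2013.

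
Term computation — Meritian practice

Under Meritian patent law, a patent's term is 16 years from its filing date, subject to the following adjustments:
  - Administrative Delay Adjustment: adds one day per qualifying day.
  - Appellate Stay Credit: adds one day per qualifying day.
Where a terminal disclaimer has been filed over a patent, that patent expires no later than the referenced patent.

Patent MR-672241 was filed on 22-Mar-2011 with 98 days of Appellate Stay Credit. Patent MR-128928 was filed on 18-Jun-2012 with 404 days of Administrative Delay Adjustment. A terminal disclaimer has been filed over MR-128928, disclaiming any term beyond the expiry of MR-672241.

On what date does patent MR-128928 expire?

Natural term of MR-128928:
  Base: filing + 16 years → 18 June 2028.
  Administrative Delay Adjustment: +404 days → 27 July 2029.
Expiry of referenced patent MR-672241:
  Base: filing + 16 years → 22 March 2027.
  Appellate Stay Credit: +98 days → 28 June 2027.
Terminal disclaimer: MR-128928 expires on the earlier of 27 July 2029 and 28 June 2027.

2027-06-28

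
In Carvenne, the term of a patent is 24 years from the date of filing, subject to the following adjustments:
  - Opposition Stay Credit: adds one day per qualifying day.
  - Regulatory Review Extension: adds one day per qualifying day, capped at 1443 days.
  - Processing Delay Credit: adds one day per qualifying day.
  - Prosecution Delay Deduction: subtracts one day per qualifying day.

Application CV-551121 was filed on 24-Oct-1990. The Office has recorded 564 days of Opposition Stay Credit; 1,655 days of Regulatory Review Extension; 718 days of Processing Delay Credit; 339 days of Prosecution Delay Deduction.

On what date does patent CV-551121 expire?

Base term: filing date + 24 years → 24 October 2014.
Opposition Stay Credit: +564 days → 10 May 2016.
Regulatory Review Extension: 1655 days claimed exceeds the 1443-day cap, so +1443 days → 22 April 2020.
Processing Delay Credit: +718 days → 10 April 2022.
Prosecution Delay Deduction: −339 days → 6 May 2021.

2021-05-06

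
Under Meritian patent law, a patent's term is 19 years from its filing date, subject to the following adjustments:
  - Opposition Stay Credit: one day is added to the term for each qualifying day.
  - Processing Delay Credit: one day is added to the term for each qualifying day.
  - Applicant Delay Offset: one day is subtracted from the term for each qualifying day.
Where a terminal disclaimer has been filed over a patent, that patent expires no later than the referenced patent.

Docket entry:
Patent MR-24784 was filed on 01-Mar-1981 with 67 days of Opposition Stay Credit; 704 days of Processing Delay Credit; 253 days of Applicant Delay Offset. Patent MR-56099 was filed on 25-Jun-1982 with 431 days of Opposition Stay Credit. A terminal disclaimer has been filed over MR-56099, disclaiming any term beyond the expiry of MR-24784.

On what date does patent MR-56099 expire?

August 1, 2001

Natural term of MR-56099:
  Base: filing + 19 years → 25 June 2001.
  Opposition Stay Credit: +431 days → 30 August 2002.
Expiry of referenced patent MR-24784:
  Base: filing + 19 years → 1 March 2000.
  Opposition Stay Credit: +67 days → 7 May 2000.
  Processing Delay Credit: +704 days → 11 April 2002.
  Applicant Delay Offset: −253 days → 1 August 2001.
Terminal disclaimer: MR-56099 expires on the earlier of 30 August 2002 and 1 August 2001.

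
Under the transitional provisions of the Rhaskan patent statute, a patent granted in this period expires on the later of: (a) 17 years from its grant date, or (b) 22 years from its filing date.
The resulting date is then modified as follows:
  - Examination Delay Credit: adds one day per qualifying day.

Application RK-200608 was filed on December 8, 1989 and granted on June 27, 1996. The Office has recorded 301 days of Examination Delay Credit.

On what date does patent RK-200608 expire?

(a) grant + 17 years → 27 June 2013.
(b) filing + 22 years → 8 December 2011.
Later of the two: 27 June 2013.
Examination Delay Credit: +301 days → 24 April 2014.

2014-04-24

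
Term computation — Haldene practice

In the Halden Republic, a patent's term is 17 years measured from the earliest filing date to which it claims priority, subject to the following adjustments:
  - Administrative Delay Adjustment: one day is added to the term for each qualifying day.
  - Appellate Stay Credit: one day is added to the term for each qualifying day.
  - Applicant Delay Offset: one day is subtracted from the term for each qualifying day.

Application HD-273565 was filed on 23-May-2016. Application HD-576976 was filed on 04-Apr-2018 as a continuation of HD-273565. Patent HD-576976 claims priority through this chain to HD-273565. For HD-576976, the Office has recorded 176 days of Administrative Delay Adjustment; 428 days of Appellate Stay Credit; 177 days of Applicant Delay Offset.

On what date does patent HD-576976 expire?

Earliest priority filing: 23 May 2016.
Base term: 23 May 2016 + 17 years → 23 May 2033.
Administrative Delay Adjustment: +176 days → 15 November 2033.
Appellate Stay Credit: +428 days → 17 January 2035.
Applicant Delay Offset: −177 days → 24 July 2034.

July 24, 2034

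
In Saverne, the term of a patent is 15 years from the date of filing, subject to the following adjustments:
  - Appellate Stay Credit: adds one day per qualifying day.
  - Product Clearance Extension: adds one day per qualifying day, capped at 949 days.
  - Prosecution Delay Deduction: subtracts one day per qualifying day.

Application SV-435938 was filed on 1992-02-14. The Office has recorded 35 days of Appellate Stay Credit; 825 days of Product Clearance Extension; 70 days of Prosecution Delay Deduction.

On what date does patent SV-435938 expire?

Base term: filing date + 15 years → 14 February 2007.
Appellate Stay Credit: +35 days → 21 March 2007.
Product Clearance Extension: 825 days (within the 949-day cap) → +825 days → 23 June 2009.
Prosecution Delay Deduction: −70 days → 14 April 2009.

2009-04-14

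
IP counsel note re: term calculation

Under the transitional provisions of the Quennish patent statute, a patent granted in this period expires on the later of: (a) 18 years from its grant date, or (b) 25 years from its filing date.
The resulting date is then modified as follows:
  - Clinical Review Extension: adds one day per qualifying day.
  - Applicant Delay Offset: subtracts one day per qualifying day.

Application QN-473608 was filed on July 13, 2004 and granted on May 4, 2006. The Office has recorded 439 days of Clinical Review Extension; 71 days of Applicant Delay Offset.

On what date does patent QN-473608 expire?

(a) grant + 18 years → 4 May 2024.
(b) filing + 25 years → 13 July 2029.
Later of the two: 13 July 2029.
Clinical Review Extension: +439 days → 25 September 2030.
Applicant Delay Offset: −71 days → 16 July 2030.

2030-07-16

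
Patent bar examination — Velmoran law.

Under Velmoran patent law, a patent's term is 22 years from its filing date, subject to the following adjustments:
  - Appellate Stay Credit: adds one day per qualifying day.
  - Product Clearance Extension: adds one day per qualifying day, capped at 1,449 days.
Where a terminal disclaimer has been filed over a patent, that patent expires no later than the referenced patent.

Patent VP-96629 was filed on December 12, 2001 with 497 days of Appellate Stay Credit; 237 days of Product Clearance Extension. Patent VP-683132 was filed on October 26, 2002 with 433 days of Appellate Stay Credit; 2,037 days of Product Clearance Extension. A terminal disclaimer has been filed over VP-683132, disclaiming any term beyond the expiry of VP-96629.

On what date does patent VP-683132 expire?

Natural term of VP-683132:
  Base: filing + 22 years → 26 October 2024.
  Appellate Stay Credit: +433 days → 2 January 2026.
  Product Clearance Extension: 2037 days claimed exceeds the 1449-day cap, so +1449 days → 21 December 2029.
Expiry of referenced patent VP-96629:
  Base: filing + 22 years → 12 December 2023.
  Appellate Stay Credit: +497 days → 22 April 2025.
  Product Clearance Extension: 237 days (within the 1449-day cap) → +237 days → 15 December 2025.
Terminal disclaimer: VP-683132 expires on the earlier of 21 December 2029 and 15 December 2025.

December 15, 2025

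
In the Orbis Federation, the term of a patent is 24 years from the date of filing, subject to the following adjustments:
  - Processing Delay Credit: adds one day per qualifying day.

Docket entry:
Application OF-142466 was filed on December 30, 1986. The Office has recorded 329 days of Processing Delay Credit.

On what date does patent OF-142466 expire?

November 24, 2011

Base term: filing date + 24 years → 30 December 2010.
Processing Delay Credit: +329 days → 24 November 2011.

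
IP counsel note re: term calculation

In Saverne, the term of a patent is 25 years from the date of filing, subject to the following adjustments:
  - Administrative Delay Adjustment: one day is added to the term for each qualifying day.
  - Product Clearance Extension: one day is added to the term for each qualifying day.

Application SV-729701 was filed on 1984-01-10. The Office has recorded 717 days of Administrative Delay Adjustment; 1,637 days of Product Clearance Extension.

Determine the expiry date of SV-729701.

Base term: filing date + 25 years → 10 January 2009.
Administrative Delay Adjustment: +717 days → 28 December 2010.
Product Clearance Extension: +1637 days → 22 June 2015.

June 22, 2015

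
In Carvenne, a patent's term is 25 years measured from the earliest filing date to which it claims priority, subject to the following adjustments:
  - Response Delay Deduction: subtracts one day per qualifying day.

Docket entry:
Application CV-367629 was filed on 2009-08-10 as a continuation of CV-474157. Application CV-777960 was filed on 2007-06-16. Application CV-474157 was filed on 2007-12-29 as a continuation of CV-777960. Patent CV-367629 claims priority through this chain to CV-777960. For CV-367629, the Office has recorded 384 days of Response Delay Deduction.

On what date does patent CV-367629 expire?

May 29, 2031

Earliest priority filing: 16 June 2007.
Base term: 16 June 2007 + 25 years → 16 June 2032.
Response Delay Deduction: −384 days → 29 May 2031.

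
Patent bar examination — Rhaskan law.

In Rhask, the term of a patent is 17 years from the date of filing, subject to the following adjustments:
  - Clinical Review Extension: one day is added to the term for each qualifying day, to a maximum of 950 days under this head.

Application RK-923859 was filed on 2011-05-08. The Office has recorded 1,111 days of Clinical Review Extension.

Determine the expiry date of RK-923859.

2030-12-14

Base term: filing date + 17 years → 8 May 2028.
Clinical Review Extension: 1111 days claimed exceeds the 950-day cap, so +950 days → 14 December 2030.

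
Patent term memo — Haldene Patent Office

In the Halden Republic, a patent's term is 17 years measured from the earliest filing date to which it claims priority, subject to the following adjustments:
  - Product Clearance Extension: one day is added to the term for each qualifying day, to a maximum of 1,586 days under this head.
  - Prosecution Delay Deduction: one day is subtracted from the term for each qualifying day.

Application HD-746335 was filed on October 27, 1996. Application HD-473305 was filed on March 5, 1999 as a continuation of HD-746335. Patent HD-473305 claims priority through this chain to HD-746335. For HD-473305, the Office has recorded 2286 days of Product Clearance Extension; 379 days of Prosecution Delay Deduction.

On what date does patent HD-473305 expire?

Earliest priority filing: 27 October 1996.
Base term: 27 October 1996 + 17 years → 27 October 2013.
Product Clearance Extension: 2286 days claimed exceeds the 1586-day cap, so +1586 days → 1 March 2018.
Prosecution Delay Deduction: −379 days → 15 February 2017.

2017-02-15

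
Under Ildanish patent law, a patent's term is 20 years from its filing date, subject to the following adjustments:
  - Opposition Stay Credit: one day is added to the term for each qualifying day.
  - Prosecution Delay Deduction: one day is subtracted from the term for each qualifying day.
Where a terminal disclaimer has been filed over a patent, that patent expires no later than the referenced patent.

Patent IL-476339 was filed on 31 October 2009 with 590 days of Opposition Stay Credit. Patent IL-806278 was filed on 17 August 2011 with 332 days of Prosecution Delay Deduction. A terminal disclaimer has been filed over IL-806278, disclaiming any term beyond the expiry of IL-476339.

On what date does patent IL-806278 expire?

2030-09-19

Natural term of IL-806278:
  Base: filing + 20 years → 17 August 2031.
  Prosecution Delay Deduction: −332 days → 19 September 2030.
Expiry of referenced patent IL-476339:
  Base: filing + 20 years → 31 October 2029.
  Opposition Stay Credit: +590 days → 13 June 2031.
Terminal disclaimer: IL-806278 expires on the earlier of 19 September 2030 and 13 June 2031.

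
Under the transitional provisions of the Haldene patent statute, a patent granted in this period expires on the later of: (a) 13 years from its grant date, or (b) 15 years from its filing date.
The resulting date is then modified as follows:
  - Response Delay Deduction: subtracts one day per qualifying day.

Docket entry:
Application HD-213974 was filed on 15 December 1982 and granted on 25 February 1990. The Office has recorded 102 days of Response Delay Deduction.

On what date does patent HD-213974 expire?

(a) grant + 13 years → 25 February 2003.
(b) filing + 15 years → 15 December 1997.
Later of the two: 25 February 2003.
Response Delay Deduction: −102 days → 15 November 2002.

2002-11-15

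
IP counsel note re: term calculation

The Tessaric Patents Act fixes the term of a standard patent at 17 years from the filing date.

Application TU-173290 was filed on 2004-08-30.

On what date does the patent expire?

Filing date + 17 years → 30 August 2021.

2021-08-30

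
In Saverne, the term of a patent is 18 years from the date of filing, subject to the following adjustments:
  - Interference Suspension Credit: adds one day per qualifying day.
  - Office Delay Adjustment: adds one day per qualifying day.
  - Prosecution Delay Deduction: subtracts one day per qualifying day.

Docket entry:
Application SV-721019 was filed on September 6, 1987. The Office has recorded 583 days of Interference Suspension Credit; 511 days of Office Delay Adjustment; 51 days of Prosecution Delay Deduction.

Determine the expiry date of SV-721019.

Base term: filing date + 18 years → 6 September 2005.
Interference Suspension Credit: +583 days → 12 April 2007.
Office Delay Adjustment: +511 days → 4 September 2008.
Prosecution Delay Deduction: −51 days → 15 July 2008.

July 15, 2008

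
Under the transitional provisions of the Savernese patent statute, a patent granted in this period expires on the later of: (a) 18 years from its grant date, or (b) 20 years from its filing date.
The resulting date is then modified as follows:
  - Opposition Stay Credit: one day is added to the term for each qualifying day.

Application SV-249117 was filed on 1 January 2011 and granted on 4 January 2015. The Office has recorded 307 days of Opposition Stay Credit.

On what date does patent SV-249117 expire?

2033-11-07

(a) grant + 18 years → 4 January 2033.
(b) filing + 20 years → 1 January 2031.
Later of the two: 4 January 2033.
Opposition Stay Credit: +307 days → 7 November 2033.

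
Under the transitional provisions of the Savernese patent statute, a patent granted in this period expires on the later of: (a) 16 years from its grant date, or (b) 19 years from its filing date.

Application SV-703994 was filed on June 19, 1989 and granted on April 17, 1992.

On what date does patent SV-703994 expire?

(a) grant + 16 years → 17 April 2008.
(b) filing + 19 years → 19 June 2008.
Later of the two: 19 June 2008.

2008-06-19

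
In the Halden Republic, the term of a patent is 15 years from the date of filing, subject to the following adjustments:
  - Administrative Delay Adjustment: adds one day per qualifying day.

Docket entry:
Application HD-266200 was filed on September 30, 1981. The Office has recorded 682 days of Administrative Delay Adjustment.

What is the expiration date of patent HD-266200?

1998-08-13

Base term: filing date + 15 years → 30 September 1996.
Administrative Delay Adjustment: +682 days → 13 August 1998.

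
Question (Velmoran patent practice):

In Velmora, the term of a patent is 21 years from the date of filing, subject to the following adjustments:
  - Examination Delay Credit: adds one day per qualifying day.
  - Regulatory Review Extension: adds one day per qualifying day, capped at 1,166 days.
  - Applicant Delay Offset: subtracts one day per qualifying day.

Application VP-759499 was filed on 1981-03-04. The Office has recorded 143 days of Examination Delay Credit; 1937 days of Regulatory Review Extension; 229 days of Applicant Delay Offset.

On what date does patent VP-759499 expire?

Base term: filing date + 21 years → 4 March 2002.
Examination Delay Credit: +143 days → 25 July 2002.
Regulatory Review Extension: 1937 days claimed exceeds the 1166-day cap, so +1166 days → 3 October 2005.
Applicant Delay Offset: −229 days → 16 February 2005.

February 16, 2005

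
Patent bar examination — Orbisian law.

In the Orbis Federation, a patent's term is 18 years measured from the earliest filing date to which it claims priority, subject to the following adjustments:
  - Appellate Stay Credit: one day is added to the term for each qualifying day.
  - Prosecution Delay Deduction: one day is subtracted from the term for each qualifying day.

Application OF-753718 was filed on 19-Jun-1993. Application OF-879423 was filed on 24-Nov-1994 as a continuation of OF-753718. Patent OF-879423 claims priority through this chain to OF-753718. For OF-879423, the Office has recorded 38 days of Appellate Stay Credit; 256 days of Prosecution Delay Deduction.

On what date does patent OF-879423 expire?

2010-11-13

Earliest priority filing: 19 June 1993.
Base term: 19 June 1993 + 18 years → 19 June 2011.
Appellate Stay Credit: +38 days → 27 July 2011.
Prosecution Delay Deduction: −256 days → 13 November 2010.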